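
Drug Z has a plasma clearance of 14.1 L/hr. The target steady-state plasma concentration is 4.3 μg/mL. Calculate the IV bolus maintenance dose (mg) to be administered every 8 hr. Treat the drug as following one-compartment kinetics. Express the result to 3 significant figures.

At steady state, dose per interval replaces the amount cleared in that interval: D/τ = CL·Css.
D = CL × Css × τ = 14.10 × 4.3 × 8 = 485.0 mg

485 mg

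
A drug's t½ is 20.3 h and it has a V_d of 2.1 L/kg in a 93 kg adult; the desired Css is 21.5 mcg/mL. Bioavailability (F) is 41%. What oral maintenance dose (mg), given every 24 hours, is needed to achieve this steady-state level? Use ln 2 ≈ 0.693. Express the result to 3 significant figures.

8390 mg

Vd(total) = 93 kg × 2.1 L/kg = 195.3 L
k = 0.693/20.3 = 0.03414 h⁻¹, so CL = k·Vd = 0.03414 × 195.3 = 6.668 L/h
D = CL × Css × τ / F = 6.668 × 21.5 × 24 / 0.41 = 8392 mg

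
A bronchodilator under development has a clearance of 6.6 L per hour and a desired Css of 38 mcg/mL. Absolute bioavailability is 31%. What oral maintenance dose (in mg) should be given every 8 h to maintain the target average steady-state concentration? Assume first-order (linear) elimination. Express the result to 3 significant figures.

D = CL × Css × τ / F = 6.600 × 38 × 8 / 0.31 = 6472 mg

6470 mg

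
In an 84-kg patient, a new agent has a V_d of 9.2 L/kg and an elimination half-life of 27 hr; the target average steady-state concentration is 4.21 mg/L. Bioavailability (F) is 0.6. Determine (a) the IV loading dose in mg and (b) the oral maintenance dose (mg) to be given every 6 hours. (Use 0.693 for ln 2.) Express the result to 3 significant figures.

Vd(total) = 84 kg × 9.2 L/kg = 772.8 L
LD = Vd × C = 772.8 × 4.21 = 3253 mg
CL = 0.693 × Vd / t½ = 0.693 × 772.8 / 27 = 19.84 L/h
D = CL × Css × τ / F = 19.84 × 4.21 × 6 / 0.6 = 835.3 mg

(a) 3250 mg; (b) 835 mg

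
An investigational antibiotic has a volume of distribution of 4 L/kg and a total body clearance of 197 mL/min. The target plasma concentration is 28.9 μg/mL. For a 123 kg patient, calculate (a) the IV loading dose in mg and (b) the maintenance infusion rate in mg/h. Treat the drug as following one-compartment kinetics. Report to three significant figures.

(a) 14200 mg; (b) 342 mg/h

Vd = 4 L/kg × 123 kg = 492.0 L
Loading: fill Vd to C_target → 492.0 L × 28.9 mg/L = 14220 mg
CL = 197 mL/min = 197 × 0.06 = 11.82 L/h
Maintenance infusion rate = CL × Css = 11.82 × 28.9 = 341.6 mg/h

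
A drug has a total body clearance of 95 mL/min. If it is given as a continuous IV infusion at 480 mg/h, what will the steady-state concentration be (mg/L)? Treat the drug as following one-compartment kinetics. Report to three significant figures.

Convert clearance: 95 mL/min × 60 min/h ÷ 1000 mL/L = 5.700 L/h
Css = rate / CL = 480 / 5.700 = 84.21 mg/L

84.2 mg/L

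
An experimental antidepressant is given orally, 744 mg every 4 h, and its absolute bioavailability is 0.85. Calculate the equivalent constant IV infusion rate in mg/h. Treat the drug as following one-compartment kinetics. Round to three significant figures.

158 mg/h

Equivalent systemic input: infusion rate = F·D/τ.
Rate = 0.85 × 744 / 4 = 158.1 mg/h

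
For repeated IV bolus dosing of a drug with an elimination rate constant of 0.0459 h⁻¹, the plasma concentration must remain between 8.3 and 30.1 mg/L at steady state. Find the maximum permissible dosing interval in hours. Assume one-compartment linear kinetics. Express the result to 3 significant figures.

Between IV bolus doses, concentration decays as C = C₀·e^(−kτ), so C_peak/C_trough = e^(kτ).
τ_max = ln(C_peak/C_trough) / k = ln(30.1/8.3) / 0.04590 = 1.288 / 0.04590 = 28.06 h

28.1 h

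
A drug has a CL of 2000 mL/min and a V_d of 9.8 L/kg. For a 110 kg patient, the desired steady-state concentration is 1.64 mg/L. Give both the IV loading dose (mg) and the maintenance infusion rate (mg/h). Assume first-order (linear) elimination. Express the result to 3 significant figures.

(a) 1770 mg; (b) 197 mg/h

Vd(total) = 110 kg × 9.8 L/kg = 1078 L
LD = Vd · C_target = 1078 × 1.64 = 1768 mg
CL = 2000 mL/min = 2000 × 0.06 = 120.0 L/h
Infusion rate = 120.0 L/h × 1.64 mg/L = 196.8 mg/h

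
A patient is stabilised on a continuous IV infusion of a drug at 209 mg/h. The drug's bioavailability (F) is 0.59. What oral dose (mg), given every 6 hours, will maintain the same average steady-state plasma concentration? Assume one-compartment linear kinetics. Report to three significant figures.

2130 mg

To maintain the same Css, the systemic dosing rate must be unchanged: F·D/τ = infusion rate.
D = rate × τ / F = 209 × 6 / 0.59 = 2125 mg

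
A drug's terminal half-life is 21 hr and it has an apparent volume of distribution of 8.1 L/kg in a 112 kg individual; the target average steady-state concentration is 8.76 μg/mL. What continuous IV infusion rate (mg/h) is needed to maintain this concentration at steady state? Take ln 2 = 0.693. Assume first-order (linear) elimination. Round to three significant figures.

262 mg/h

Total Vd = 8.1 × 112 = 907.2 L
CL = ln 2 · Vd / t½ = 0.693 × 907.2 / 21 = 29.94 L/h
Infusion rate = CL × Css = 29.94 × 8.76 = 262.3 mg/h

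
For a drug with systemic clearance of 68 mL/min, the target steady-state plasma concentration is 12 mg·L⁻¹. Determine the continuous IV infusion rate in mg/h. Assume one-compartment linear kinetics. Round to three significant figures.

49.0 mg/h

CL = 68 mL/min × 60/1000 = 4.080 L/h
Rate = CL × Css = 4.080 × 12 = 48.96 mg/h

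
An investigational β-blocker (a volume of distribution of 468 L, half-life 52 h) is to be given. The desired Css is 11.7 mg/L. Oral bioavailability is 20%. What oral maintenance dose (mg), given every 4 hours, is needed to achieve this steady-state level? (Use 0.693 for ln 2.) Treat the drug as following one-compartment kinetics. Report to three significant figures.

1460 mg

CL = ln 2 · Vd / t½ = 0.693 × 468.0 / 52 = 6.237 L/h
D = CL × Css × τ / F = 6.237 × 11.7 × 4 / 0.2 = 1459 mg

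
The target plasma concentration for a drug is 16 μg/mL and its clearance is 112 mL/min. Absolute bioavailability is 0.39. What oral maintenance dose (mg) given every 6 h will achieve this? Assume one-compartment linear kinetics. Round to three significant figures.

Convert clearance: 112 mL/min × 60 min/h ÷ 1000 mL/L = 6.720 L/h
D = CL × Css × τ / F = 6.720 × 16 × 6 / 0.39 = 1654 mg

1650 mg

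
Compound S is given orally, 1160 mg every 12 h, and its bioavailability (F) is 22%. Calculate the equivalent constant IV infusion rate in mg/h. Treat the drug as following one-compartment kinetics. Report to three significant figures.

21.3 mg/h

Equivalent systemic input: infusion rate = F·D/τ.
Rate = 0.22 × 1160 / 12 = 21.27 mg/h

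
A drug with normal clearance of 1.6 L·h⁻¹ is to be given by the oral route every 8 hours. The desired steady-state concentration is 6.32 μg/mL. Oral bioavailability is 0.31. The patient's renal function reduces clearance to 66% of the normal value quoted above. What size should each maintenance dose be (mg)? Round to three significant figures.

Patient clearance = 0.66 × 1.600 = 1.056 L/h
At steady state, dose per interval replaces the amount cleared in that interval: F·D/τ = CL·Css.
D = CL × Css × τ / F = 1.056 × 6.32 × 8 / 0.31 = 172.2 mg

172 mg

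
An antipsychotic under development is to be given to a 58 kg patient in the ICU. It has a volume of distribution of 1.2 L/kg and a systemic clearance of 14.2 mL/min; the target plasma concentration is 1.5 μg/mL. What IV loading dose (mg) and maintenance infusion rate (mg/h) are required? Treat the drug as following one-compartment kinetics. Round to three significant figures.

Vd(total) = 58 kg × 1.2 L/kg = 69.60 L
Loading dose = Vd × C = 69.60 × 1.5 = 104.4 mg
CL = 14.2 mL/min = 14.2 × 0.06 = 0.8520 L/h
Infusion rate = 0.8520 L/h × 1.5 mg/L = 1.278 mg/h

(a) 104 mg; (b) 1.28 mg/h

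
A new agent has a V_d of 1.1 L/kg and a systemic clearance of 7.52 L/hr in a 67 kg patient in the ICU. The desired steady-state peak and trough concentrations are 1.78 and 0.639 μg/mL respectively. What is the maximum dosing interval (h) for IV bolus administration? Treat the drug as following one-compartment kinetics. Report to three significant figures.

10.0 h

Total Vd = 1.1 × 67 = 73.70 L
k = CL / Vd = 7.520 / 73.70 = 0.1020 h⁻¹
Between IV bolus doses, concentration decays as C = C₀·e^(−kτ), so C_peak/C_trough = e^(kτ).
τ_max = ln(C_peak/C_trough) / k = ln(1.78/0.639) / 0.1020 = 1.024 / 0.1020 = 10.04 h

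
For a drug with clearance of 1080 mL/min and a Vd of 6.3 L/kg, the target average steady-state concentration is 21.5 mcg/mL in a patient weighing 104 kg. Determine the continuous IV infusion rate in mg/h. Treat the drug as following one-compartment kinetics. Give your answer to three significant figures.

CL = 1080 mL/min = 1080 × 0.06 = 64.80 L/h
Rate = CL × Css = 64.80 × 21.5 = 1393 mg/h

1390 mg/h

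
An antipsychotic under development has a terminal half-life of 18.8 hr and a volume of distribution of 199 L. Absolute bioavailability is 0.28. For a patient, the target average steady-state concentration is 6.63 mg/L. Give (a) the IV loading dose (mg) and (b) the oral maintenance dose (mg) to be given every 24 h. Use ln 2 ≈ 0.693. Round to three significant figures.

LD = Vd × C = 199.0 × 6.63 = 1319 mg
CL = 0.693 × Vd / t½ = 0.693 × 199.0 / 18.8 = 7.335 L/h
D = CL × Css × τ / F = 7.335 × 6.63 × 24 / 0.28 = 4168 mg

(a) 1320 mg; (b) 4170 mg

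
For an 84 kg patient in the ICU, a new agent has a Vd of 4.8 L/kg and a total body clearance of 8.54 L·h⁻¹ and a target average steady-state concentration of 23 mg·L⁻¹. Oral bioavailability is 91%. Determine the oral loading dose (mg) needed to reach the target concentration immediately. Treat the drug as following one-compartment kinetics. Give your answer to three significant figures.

Vd = 4.8 L/kg × 84 kg = 403.2 L
LD = Vd × C / F = 403.2 × 23.00 / 0.91 = 10190 mg

10200 mg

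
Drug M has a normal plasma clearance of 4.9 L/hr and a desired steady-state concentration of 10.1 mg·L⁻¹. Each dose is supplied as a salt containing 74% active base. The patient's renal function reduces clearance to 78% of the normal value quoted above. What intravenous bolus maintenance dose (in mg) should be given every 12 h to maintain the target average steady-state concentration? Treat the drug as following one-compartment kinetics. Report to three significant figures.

626 mg

Patient clearance = 0.78 × 4.900 = 3.822 L/h
D = CL × Css × τ / S = 3.822 × 10.1 × 12 / 0.74 = 626.0 mg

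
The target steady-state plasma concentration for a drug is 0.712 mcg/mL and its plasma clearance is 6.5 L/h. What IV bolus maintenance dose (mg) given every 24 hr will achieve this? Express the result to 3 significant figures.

111 mg

D = CL × Css × τ = 6.500 × 0.712 × 24 = 111.1 mg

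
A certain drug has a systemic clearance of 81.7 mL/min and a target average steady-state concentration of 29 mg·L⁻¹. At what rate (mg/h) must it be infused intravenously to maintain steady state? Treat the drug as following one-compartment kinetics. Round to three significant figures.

CL = 81.7 mL/min = 81.7 × 0.06 = 4.902 L/h
At steady state, infusion rate equals elimination rate: rate in = CL × Css.
Rate = CL × Css = 4.902 × 29 = 142.2 mg/h

142 mg/h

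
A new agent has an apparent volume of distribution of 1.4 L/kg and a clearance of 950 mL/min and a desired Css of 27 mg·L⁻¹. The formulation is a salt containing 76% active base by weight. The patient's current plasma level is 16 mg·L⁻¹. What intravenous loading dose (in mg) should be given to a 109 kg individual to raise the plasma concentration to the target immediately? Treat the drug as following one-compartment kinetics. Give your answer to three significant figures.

2210 mg

Total Vd = 1.4 × 109 = 152.6 L
Concentration deficit ΔC = 27 − 16 = 11.00 mg/L
LD = Vd × ΔC / S = 152.6 × 11.00 / 0.76 = 2209 mg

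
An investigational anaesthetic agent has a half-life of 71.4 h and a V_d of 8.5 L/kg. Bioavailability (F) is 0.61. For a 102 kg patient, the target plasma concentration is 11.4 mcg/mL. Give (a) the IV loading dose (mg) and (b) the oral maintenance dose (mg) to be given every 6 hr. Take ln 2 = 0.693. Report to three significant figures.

Vd = 8.5 L/kg × 102 kg = 867.0 L
LD = Vd × C = 867.0 × 11.4 = 9884 mg
CL = 0.693 × Vd / t½ = 0.693 × 867.0 / 71.4 = 8.415 L/h
D = CL × Css × τ / F = 8.415 × 11.4 × 6 / 0.61 = 943.6 mg

(a) 9880 mg; (b) 944 mg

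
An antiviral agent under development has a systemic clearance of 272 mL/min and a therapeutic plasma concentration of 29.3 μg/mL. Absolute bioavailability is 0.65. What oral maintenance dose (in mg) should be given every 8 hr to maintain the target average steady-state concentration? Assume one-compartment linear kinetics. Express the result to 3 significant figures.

5890 mg

Convert clearance: 272 mL/min × 60 min/h ÷ 1000 mL/L = 16.32 L/h
At steady state, dose per interval replaces the amount cleared in that interval: F·D/τ = CL·Css.
D = CL × Css × τ / F = 16.32 × 29.3 × 8 / 0.65 = 5885 mg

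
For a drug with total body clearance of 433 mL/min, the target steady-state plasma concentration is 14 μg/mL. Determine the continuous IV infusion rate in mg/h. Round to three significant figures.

Convert clearance: 433 mL/min × 60 min/h ÷ 1000 mL/L = 25.98 L/h
Infusion rate = CL · Css = 25.98 L/h × 14 mg/L = 363.7 mg/h

364 mg/h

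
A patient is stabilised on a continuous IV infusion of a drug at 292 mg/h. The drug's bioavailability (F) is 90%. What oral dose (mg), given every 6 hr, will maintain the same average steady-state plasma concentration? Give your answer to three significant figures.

1950 mg

To maintain the same Css, the systemic dosing rate must be unchanged: F·D/τ = infusion rate.
D = rate × τ / F = 292 × 6 / 0.9 = 1947 mg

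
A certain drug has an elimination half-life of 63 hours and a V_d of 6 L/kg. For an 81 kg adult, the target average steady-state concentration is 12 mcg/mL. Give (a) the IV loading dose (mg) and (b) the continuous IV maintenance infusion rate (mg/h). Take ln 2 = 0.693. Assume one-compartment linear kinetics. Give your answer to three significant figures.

Vd = 6 L/kg × 81 kg = 486.0 L
LD = Vd × C = 486.0 × 12 = 5832 mg
CL = 0.693 × Vd / t½ = 0.693 × 486.0 / 63 = 5.346 L/h
Infusion rate = CL × Css = 5.346 × 12 = 64.15 mg/h

(a) 5830 mg; (b) 64.2 mg/h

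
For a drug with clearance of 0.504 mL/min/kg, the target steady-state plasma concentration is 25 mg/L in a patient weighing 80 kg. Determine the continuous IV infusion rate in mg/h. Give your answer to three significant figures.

CL = 0.504 mL/min/kg × 80 kg = 40.32 mL/min = 40.32 × 60/1000 = 2.419 L/h
Infusion rate = CL · Css = 2.419 L/h × 25 mg/L = 60.48 mg/h

60.5 mg/h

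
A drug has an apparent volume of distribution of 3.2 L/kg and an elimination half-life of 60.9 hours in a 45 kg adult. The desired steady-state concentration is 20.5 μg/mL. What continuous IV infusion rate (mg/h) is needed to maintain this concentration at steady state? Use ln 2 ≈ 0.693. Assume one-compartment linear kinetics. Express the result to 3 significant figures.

33.6 mg/h

Total Vd = 3.2 × 45 = 144.0 L
k = 0.693/60.9 = 0.01138 h⁻¹, so CL = k·Vd = 0.01138 × 144.0 = 1.639 L/h
Infusion rate = CL × Css = 1.639 × 20.5 = 33.60 mg/h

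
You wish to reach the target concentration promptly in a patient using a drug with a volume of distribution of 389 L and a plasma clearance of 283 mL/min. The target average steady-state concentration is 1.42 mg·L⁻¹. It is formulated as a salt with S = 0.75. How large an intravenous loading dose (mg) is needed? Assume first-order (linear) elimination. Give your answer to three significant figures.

737 mg

Loading dose depends on Vd (not clearance): it fills the distribution volume.
LD = Vd × C / S = 389.0 × 1.420 / 0.75 = 736.5 mg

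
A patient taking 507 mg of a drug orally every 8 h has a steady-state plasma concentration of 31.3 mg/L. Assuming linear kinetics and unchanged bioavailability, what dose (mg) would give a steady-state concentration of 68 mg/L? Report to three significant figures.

With linear kinetics, Css is proportional to dose rate (D/τ) at fixed clearance.
D₂ = D₁ × (Css,target / Css,current) = 507 × 68/31.3 = 1101 mg

1100 mg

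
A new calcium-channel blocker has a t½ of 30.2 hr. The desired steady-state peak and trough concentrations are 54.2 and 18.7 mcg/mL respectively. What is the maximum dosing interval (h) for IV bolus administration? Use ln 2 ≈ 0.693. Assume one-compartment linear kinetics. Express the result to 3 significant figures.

46.4 h

k = 0.693 / t½ = 0.693 / 30.2 = 0.02295 h⁻¹
Between IV bolus doses, concentration decays as C = C₀·e^(−kτ), so C_peak/C_trough = e^(kτ).
τ_max = ln(C_peak/C_trough) / k = ln(54.2/18.7) / 0.02295 = 1.064 / 0.02295 = 46.36 h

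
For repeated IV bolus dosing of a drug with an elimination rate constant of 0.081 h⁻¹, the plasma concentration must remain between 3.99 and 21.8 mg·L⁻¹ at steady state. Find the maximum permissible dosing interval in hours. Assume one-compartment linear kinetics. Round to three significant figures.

Between IV bolus doses, concentration decays as C = C₀·e^(−kτ), so C_peak/C_trough = e^(kτ).
τ_max = ln(C_peak/C_trough) / k = ln(21.8/3.99) / 0.08100 = 1.698 / 0.08100 = 20.96 h

21.0 h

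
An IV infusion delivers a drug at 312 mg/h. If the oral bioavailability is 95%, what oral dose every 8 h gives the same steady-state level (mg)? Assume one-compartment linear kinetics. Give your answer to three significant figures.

To maintain the same Css, the systemic dosing rate must be unchanged: F·D/τ = infusion rate.
D = rate × τ / F = 312 × 8 / 0.95 = 2627 mg

2630 mg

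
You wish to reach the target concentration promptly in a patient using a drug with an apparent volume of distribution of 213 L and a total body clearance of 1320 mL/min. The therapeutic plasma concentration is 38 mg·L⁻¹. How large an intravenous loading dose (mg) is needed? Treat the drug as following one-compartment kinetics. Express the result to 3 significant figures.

LD = Vd × C = 213.0 × 38.00 = 8094 mg

8090 mg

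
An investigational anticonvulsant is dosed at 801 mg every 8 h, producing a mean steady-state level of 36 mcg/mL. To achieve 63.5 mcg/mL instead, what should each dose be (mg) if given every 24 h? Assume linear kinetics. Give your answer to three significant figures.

4240 mg

With linear kinetics, Css is proportional to dose rate (D/τ) at fixed clearance.
D₂ = D₁ × (Css,target / Css,current) × (τ₂/τ₁) = 801 × (63.5/36) × (24/8) = 4239 mg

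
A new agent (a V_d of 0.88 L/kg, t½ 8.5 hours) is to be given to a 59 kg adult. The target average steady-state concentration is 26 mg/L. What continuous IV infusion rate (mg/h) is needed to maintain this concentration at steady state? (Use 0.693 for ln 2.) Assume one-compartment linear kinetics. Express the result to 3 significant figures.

110 mg/h

Vd(total) = 59 kg × 0.88 L/kg = 51.92 L
CL = ln 2 · Vd / t½ = 0.693 × 51.92 / 8.5 = 4.233 L/h
Infusion rate = CL × Css = 4.233 × 26 = 110.1 mg/h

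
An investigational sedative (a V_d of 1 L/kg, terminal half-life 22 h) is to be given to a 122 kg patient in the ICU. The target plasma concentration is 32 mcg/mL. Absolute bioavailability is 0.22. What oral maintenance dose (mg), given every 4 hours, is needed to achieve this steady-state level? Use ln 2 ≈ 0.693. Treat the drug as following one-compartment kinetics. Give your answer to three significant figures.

2240 mg

Total Vd = 1 × 122 = 122.0 L
k = 0.693/22 = 0.03150 h⁻¹, so CL = k·Vd = 0.03150 × 122.0 = 3.843 L/h
D = CL × Css × τ / F = 3.843 × 32 × 4 / 0.22 = 2236 mg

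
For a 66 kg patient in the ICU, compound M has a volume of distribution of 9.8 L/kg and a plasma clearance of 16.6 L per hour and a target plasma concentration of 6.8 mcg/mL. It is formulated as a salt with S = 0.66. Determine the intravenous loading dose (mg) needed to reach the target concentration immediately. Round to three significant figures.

6660 mg

Vd(total) = 66 kg × 9.8 L/kg = 646.8 L
The loading dose fills Vd to the target concentration; clearance is irrelevant here.
LD = Vd × C / S = 646.8 × 6.800 / 0.66 = 6664 mg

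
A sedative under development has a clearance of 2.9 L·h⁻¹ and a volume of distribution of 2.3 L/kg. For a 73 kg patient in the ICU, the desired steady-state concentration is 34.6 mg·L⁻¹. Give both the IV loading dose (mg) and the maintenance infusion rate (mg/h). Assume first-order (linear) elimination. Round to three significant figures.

Total Vd = 2.3 × 73 = 167.9 L
Loading dose = Vd × C = 167.9 × 34.6 = 5809 mg
Infusion rate = 2.900 L/h × 34.6 mg/L = 100.3 mg/h

(a) 5810 mg; (b) 100 mg/h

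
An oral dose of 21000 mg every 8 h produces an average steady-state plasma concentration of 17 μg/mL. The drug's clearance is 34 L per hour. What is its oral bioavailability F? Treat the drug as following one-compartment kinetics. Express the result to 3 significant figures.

F·D/τ = CL·Css at steady state → F = CL·Css·τ / D.
F = 34 × 17 × 8 / 21000 = 0.220

0.220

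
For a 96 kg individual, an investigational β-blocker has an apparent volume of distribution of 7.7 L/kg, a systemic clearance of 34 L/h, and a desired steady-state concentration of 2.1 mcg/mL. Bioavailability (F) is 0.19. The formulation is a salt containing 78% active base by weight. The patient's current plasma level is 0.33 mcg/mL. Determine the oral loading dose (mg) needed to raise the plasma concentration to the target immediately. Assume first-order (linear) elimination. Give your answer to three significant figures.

8830 mg

Total Vd = 7.7 × 96 = 739.2 L
Concentration deficit ΔC = 2.1 − 0.33 = 1.770 mg/L
LD = Vd × ΔC / F / S = 739.2 × 1.770 / 0.19 / 0.78 = 8829 mg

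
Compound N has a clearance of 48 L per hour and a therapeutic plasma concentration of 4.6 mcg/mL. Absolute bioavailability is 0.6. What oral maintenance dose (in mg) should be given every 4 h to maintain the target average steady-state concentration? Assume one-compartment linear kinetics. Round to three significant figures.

1470 mg

D = CL × Css × τ / F = 48.00 × 4.6 × 4 / 0.6 = 1472 mg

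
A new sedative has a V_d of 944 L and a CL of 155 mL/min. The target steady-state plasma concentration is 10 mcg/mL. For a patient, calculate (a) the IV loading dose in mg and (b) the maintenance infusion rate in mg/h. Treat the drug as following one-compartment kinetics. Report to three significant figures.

(a) 9440 mg; (b) 93.0 mg/h

Loading dose = Vd × C = 944.0 × 10 = 9440 mg
CL = 155 mL/min = 155 × 0.06 = 9.300 L/h
Maintenance infusion rate = CL × Css = 9.300 × 10 = 93.00 mg/h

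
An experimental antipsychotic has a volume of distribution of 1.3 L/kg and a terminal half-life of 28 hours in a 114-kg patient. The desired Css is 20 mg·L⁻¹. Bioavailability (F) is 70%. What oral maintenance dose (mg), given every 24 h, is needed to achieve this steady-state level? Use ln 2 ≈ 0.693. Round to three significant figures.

2520 mg

Vd(total) = 114 kg × 1.3 L/kg = 148.2 L
CL = 0.693 × Vd / t½ = 0.693 × 148.2 / 28 = 3.668 L/h
D = CL × Css × τ / F = 3.668 × 20 × 24 / 0.7 = 2515 mg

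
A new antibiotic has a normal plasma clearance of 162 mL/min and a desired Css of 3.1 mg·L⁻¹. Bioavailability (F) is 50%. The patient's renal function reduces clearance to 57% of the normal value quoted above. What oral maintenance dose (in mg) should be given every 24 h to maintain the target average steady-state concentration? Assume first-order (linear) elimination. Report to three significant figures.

824 mg

CL = 162 mL/min × 60/1000 = 9.720 L/h
Patient clearance = 0.57 × 9.720 = 5.540 L/h
D = CL × Css × τ / F = 5.540 × 3.1 × 24 / 0.5 = 824.4 mg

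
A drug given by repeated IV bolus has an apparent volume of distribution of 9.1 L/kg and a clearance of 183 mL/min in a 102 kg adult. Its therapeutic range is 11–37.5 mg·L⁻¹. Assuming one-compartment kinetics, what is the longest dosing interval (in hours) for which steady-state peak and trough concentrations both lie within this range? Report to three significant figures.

104 h

Vd = 9.1 L/kg × 102 kg = 928.2 L
CL = 183 mL/min = 183 × 0.06 = 10.98 L/h
k = CL / Vd = 10.98 / 928.2 = 0.01183 h⁻¹
Between IV bolus doses, concentration decays as C = C₀·e^(−kτ), so C_peak/C_trough = e^(kτ).
τ_max = ln(C_peak/C_trough) / k = ln(37.5/11) / 0.01183 = 1.226 / 0.01183 = 103.6 h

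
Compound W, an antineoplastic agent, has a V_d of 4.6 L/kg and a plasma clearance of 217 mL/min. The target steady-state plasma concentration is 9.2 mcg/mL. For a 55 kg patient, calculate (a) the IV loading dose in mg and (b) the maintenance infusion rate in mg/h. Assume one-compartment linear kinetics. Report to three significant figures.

(a) 2330 mg; (b) 120 mg/h

Vd(total) = 55 kg × 4.6 L/kg = 253.0 L
LD = Vd · C_target = 253.0 × 9.2 = 2328 mg
Convert clearance: 217 mL/min × 60 min/h ÷ 1000 mL/L = 13.02 L/h
Maintenance infusion rate = CL × Css = 13.02 × 9.2 = 119.8 mg/h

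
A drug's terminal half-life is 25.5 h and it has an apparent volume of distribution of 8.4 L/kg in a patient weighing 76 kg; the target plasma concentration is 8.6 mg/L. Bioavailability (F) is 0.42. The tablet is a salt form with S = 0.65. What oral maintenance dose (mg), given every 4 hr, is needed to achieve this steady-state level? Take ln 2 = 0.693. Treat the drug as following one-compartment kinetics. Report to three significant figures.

Vd = 8.4 L/kg × 76 kg = 638.4 L
k = 0.693/25.5 = 0.02718 h⁻¹, so CL = k·Vd = 0.02718 × 638.4 = 17.35 L/h
D = CL × Css × τ / F / S = 17.35 × 8.6 × 4 / 0.42 / 0.65 = 2186 mg

2190 mg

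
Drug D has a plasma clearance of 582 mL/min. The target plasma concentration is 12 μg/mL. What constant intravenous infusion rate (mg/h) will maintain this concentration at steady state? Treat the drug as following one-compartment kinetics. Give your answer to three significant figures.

419 mg/h

Convert clearance: 582 mL/min × 60 min/h ÷ 1000 mL/L = 34.92 L/h
At steady state, infusion rate equals elimination rate: rate in = CL × Css.
Infusion rate = CL · Css = 34.92 L/h × 12 mg/L = 419.0 mg/h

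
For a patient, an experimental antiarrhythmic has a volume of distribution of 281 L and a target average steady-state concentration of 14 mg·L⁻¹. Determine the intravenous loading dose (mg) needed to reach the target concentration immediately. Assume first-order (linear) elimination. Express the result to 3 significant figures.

The loading dose fills Vd to the target concentration.
LD = Vd × C = 281.0 × 14.00 = 3934 mg

3930 mg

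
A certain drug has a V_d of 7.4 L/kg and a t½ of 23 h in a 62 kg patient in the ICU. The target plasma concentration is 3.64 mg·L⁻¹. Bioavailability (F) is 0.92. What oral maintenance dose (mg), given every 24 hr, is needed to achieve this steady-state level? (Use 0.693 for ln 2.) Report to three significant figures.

Total Vd = 7.4 × 62 = 458.8 L
CL = ln 2 · Vd / t½ = 0.693 × 458.8 / 23 = 13.82 L/h
D = CL × Css × τ / F = 13.82 × 3.64 × 24 / 0.92 = 1312 mg

1310 mg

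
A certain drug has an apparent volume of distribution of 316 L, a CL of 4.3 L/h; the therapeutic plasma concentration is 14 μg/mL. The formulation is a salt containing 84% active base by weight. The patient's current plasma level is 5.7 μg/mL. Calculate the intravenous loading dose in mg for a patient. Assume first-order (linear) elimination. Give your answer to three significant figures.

Concentration deficit ΔC = 14 − 5.7 = 8.300 mg/L
LD = Vd × ΔC / S = 316.0 × 8.300 / 0.84 = 3122 mg

3120 mg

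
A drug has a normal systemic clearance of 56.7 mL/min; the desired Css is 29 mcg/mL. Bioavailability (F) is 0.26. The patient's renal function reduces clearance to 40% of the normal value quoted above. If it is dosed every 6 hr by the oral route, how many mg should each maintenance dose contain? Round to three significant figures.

CL = 56.7 mL/min = 56.7 × 0.06 = 3.402 L/h
Patient clearance = 0.4 × 3.402 = 1.361 L/h
At steady state, dose per interval replaces the amount cleared in that interval: F·D/τ = CL·Css.
D = CL × Css × τ / F = 1.361 × 29 × 6 / 0.26 = 910.8 mg

911 mg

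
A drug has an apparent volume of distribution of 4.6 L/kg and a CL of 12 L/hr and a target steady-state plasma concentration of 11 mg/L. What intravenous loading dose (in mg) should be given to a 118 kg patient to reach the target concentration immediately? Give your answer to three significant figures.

Total Vd = 4.6 × 118 = 542.8 L
LD = Vd × C = 542.8 × 11.00 = 5971 mg

5970 mg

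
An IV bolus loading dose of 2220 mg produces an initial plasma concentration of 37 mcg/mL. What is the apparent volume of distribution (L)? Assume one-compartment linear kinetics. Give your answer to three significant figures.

Immediately after an IV bolus, C₀ = Dose / Vd, so Vd = Dose / C₀.
Vd = 2220 / 37 = 60.00 L

60.0 L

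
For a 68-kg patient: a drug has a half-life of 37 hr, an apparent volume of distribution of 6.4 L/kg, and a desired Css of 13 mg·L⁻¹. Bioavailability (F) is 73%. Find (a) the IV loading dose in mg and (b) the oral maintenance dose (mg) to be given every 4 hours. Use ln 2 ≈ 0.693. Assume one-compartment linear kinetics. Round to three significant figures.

(a) 5660 mg; (b) 581 mg

Total Vd = 6.4 × 68 = 435.2 L
LD = Vd × C = 435.2 × 13 = 5658 mg
CL = 0.693 × Vd / t½ = 0.693 × 435.2 / 37 = 8.151 L/h
D = CL × Css × τ / F = 8.151 × 13 × 4 / 0.73 = 580.6 mg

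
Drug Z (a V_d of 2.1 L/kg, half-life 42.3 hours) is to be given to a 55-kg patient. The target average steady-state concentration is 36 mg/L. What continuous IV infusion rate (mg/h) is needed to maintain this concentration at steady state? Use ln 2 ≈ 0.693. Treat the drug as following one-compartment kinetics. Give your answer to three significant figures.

Vd(total) = 55 kg × 2.1 L/kg = 115.5 L
CL = 0.693 × Vd / t½ = 0.693 × 115.5 / 42.3 = 1.892 L/h
Infusion rate = CL × Css = 1.892 × 36 = 68.11 mg/h

68.1 mg/h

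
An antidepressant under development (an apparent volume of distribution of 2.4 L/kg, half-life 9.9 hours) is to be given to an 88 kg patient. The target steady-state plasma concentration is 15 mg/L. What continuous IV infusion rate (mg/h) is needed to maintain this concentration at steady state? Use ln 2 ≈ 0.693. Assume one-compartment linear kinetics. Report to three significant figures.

Vd(total) = 88 kg × 2.4 L/kg = 211.2 L
CL = ln 2 · Vd / t½ = 0.693 × 211.2 / 9.9 = 14.78 L/h
Infusion rate = CL × Css = 14.78 × 15 = 221.7 mg/h

222 mg/h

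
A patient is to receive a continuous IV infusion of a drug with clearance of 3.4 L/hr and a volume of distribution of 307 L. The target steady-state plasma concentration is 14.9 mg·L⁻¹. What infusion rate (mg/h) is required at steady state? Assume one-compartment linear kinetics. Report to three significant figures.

Infusion rate = CL · Css = 3.400 L/h × 14.9 mg/L = 50.66 mg/h

50.7 mg/h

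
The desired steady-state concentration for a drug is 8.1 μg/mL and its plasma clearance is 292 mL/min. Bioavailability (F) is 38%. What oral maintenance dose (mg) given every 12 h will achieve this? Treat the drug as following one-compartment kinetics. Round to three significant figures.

CL = 292 mL/min × 60/1000 = 17.52 L/h
D = CL × Css × τ / F = 17.52 × 8.1 × 12 / 0.38 = 4481 mg

4480 mg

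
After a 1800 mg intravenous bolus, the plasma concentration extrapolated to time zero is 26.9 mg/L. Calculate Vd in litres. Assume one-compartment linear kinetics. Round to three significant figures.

Immediately after an IV bolus, C₀ = Dose / Vd, so Vd = Dose / C₀.
Vd = 1800 / 26.9 = 66.91 L

66.9 L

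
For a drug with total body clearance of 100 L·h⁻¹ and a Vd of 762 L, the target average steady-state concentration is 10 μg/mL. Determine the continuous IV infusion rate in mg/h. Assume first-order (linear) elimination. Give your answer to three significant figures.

1000 mg/h

Maintenance depends on clearance, not Vd — rate in must match rate out.
Rate = CL × Css = 100.0 × 10 = 1000 mg/h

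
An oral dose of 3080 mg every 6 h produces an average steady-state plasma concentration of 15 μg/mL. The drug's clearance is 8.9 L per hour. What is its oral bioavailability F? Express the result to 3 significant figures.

0.260

F·D/τ = CL·Css at steady state → F = CL·Css·τ / D.
F = 8.9 × 15 × 6 / 3080 = 0.260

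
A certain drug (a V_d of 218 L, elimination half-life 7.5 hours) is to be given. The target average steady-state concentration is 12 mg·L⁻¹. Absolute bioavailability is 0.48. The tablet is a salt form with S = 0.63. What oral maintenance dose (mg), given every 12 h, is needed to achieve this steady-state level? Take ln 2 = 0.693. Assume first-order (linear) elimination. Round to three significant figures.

CL = 0.693 × Vd / t½ = 0.693 × 218.0 / 7.5 = 20.14 L/h
D = CL × Css × τ / F / S = 20.14 × 12 × 12 / 0.48 / 0.63 = 9590 mg

9590 mg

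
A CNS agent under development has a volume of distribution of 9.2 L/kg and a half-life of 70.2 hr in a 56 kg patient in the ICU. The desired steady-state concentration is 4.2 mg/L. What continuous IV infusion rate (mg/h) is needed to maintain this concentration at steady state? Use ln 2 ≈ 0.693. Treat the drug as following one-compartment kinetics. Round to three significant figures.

21.4 mg/h

Vd = 9.2 L/kg × 56 kg = 515.2 L
k = 0.693/70.2 = 0.009872 h⁻¹, so CL = k·Vd = 0.009872 × 515.2 = 5.086 L/h
Infusion rate = CL × Css = 5.086 × 4.2 = 21.36 mg/h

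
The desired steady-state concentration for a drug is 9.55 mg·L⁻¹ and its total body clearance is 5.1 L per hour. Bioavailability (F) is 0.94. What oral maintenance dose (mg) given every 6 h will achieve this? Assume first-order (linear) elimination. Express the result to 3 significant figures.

311 mg

D = CL × Css × τ / F = 5.100 × 9.55 × 6 / 0.94 = 310.9 mg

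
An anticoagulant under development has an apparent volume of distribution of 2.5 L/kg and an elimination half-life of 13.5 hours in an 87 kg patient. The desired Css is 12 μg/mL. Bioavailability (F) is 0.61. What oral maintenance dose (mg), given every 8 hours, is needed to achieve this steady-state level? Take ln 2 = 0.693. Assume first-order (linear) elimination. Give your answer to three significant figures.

Total Vd = 2.5 × 87 = 217.5 L
k = 0.693/13.5 = 0.05133 h⁻¹, so CL = k·Vd = 0.05133 × 217.5 = 11.16 L/h
D = CL × Css × τ / F = 11.16 × 12 × 8 / 0.61 = 1756 mg

1760 mg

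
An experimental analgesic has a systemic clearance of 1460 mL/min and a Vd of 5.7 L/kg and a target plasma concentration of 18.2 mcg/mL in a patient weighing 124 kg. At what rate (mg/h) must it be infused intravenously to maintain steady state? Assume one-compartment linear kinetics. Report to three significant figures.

Convert clearance: 1460 mL/min × 60 min/h ÷ 1000 mL/L = 87.60 L/h
R₀ = 87.60 × 18.2 = 1594 mg/h

1590 mg/h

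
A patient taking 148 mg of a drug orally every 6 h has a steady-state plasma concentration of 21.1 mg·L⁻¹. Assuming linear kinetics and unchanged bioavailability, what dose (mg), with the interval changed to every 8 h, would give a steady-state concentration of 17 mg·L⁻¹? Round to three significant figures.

159 mg

For first-order elimination, Css ∝ F·D/(CL·τ); F and CL are unchanged, so Css ∝ D/τ.
D₂ = D₁ × (Css,target / Css,current) × (τ₂/τ₁) = 148 × (17/21.1) × (8/6) = 159.0 mg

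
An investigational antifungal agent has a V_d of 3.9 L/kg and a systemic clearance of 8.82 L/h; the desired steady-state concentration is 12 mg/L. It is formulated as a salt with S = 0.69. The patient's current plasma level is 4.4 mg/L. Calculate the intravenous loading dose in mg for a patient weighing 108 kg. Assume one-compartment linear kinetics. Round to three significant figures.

Total Vd = 3.9 × 108 = 421.2 L
The loading dose fills Vd to the target concentration; clearance is irrelevant here.
Concentration deficit ΔC = 12 − 4.4 = 7.600 mg/L
LD = Vd × ΔC / S = 421.2 × 7.600 / 0.69 = 4639 mg

4640 mg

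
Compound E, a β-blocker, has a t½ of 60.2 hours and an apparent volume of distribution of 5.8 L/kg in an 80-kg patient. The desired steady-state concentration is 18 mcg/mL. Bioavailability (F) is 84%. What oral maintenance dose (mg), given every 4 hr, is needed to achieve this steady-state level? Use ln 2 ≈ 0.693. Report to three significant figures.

458 mg

Vd(total) = 80 kg × 5.8 L/kg = 464.0 L
CL = ln 2 · Vd / t½ = 0.693 × 464.0 / 60.2 = 5.341 L/h
D = CL × Css × τ / F = 5.341 × 18 × 4 / 0.84 = 457.8 mg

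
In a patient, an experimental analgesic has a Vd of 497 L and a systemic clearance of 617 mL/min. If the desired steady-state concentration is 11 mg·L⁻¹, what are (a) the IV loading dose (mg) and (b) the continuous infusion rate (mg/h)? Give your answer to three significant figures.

Loading: fill Vd to C_target → 497.0 L × 11 mg/L = 5467 mg
CL = 617 mL/min × 60/1000 = 37.02 L/h
Maintenance: replace elimination → rate = CL × Css = 37.02 × 11 = 407.2 mg/h

(a) 5470 mg; (b) 407 mg/h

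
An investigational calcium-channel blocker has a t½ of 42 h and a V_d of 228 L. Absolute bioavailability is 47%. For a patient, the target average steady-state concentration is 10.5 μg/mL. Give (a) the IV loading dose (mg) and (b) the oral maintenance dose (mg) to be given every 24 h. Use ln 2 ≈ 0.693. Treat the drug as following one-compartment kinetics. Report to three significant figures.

(a) 2390 mg; (b) 2020 mg

LD = Vd × C = 228.0 × 10.5 = 2394 mg
CL = 0.693 × Vd / t½ = 0.693 × 228.0 / 42 = 3.762 L/h
D = CL × Css × τ / F = 3.762 × 10.5 × 24 / 0.47 = 2017 mg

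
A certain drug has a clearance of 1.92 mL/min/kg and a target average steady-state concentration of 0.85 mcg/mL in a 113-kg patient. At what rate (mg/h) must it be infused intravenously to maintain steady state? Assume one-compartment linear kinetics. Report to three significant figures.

11.1 mg/h

CL = 1.92 mL/min/kg × 113 kg = 217.0 mL/min = 217.0 × 60/1000 = 13.02 L/h
At steady state, infusion rate equals elimination rate: rate in = CL × Css.
R₀ = 13.02 × 0.85 = 11.07 mg/h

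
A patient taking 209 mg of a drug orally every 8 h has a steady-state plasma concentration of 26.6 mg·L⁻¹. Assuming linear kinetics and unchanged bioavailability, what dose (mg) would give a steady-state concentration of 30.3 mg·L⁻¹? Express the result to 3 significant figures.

For first-order elimination, Css ∝ F·D/(CL·τ); F and CL are unchanged, so Css ∝ D/τ.
D₂ = D₁ × (Css,target / Css,current) = 209 × 30.3/26.6 = 238.1 mg

238 mg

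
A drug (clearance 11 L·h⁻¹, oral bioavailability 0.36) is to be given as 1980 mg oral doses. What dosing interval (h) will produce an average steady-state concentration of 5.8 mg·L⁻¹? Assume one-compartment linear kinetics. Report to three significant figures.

F·D/τ = CL·Css → τ = F·D / (CL·Css).
τ = 0.36 × 1980 / (11 × 5.8) = 11.17 h

11.2 h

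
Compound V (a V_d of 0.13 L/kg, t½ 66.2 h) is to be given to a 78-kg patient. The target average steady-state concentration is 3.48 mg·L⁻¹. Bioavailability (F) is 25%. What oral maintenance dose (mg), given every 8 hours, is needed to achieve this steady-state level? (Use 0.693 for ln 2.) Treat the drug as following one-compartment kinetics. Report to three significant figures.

11.8 mg

Vd(total) = 78 kg × 0.13 L/kg = 10.14 L
CL = 0.693 × Vd / t½ = 0.693 × 10.14 / 66.2 = 0.1061 L/h
D = CL × Css × τ / F = 0.1061 × 3.48 × 8 / 0.25 = 11.82 mg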